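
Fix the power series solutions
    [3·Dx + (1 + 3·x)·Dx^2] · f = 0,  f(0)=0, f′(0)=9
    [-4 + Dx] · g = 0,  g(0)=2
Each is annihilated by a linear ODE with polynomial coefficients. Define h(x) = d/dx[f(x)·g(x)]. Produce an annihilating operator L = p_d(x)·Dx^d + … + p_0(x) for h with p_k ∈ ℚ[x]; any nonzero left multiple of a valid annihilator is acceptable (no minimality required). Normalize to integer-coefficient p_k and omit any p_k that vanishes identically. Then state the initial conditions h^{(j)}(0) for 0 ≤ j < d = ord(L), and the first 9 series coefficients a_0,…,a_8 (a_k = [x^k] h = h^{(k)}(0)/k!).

f: a_k = 0, 9, -27/2, 27, -243/4, 729/5, -729/2, 6561/7, -19683/8, …
g: a_k = 2, 8, 16, 64/3, 64/3, 256/15, 512/45, 2048/315, 1024/315, …
Sym-product of L_f,L_g gives L₀ (≤ ord 2).
h=h₀': d/dx-closure on L₀ ⇒ L.
L = (40 + 96·x + 576·x^2) + (-14 - 84·x - 288·x^2)·Dx + (1 + 15·x + 36·x^2)·Dx^2  (order 2).
h: a_k = 18, 90, 270, 282, 708, -558, 15518/5, -42974/5, 187857/7, …
ICs: h(0) = 18, h′(0) = 90.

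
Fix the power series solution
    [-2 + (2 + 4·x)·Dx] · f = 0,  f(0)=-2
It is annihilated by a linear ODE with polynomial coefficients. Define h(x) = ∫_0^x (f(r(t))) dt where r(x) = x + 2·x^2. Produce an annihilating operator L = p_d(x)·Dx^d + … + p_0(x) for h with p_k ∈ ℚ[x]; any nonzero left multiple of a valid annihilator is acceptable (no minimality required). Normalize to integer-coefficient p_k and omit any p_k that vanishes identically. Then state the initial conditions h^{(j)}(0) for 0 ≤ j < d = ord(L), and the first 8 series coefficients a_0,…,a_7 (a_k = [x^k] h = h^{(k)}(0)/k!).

L = (-1 - 4·x)·Dx + (1 + 2·x + 4·x^2)·Dx^2  (order 2).
h: a_k = 0, -2, -1, -1, 3/4, -3/20, -5/8, 57/56, …
ICs: h(0) = 0, h′(0) = -2.

f: a_k = -2, -2, 1, -1, 5/4, -7/4, 21/8, -33/8, …
Substitute x→r, Dx→(1/r')Dx; clear ⇒ L₀.
h=∫h₀ ⇒ L = L₀·Dx.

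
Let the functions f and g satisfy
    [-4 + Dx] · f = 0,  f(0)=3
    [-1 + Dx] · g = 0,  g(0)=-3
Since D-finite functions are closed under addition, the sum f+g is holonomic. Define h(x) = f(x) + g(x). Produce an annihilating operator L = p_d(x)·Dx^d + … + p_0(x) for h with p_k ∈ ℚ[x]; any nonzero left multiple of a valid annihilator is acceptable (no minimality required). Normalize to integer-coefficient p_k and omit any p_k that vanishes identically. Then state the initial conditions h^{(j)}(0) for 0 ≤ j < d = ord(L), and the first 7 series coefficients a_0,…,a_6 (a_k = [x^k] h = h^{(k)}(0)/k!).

L = 4 - 5·Dx + Dx^2  (order 2).
h: a_k = 0, 9, 45/2, 63/2, 255/8, 1023/40, 273/16, …
ICs: h(0) = 0, h′(0) = 9.

f: a_k = 3, 12, 24, 32, 32, 128/5, 256/15, …
g: a_k = -3, -3, -3/2, -1/2, -1/8, -1/40, -1/240, …
h₀=f+g: left-lcm gives L₀, ord ≤ 2.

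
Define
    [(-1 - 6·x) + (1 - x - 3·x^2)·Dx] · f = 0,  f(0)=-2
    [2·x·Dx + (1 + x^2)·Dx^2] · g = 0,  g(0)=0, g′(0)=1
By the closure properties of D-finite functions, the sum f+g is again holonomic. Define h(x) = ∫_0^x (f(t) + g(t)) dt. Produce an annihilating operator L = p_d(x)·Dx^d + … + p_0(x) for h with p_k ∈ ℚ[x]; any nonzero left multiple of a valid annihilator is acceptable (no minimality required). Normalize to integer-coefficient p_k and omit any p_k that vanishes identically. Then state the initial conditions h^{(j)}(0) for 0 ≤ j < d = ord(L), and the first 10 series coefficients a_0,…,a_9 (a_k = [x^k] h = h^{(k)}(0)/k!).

f: a_k = -2, -2, -8, -14, -38, -80, -194, -434, -1016, -2318, …
g: a_k = 0, 1, 0, -1/3, 0, 1/5, 0, -1/7, 0, 1/9, …
Sum ⇒ L₀ = lclm(L_f,L_g) in ℚ(x)⟨Dx⟩.
h=∫h₀ ⇒ L = L₀·Dx.
L = (-8 + 32·x + 300·x^2 + 504·x^3 + 1134·x^4 + 162·x^6)·Dx^2 + (22 + 148·x + 184·x^2 + 576·x^3 + 441·x^4 + 918·x^5 + 27·x^6 + 162·x^7)·Dx^3 + (-4 - 6·x - 18·x^2 + 60·x^3 + 85·x^4 + 75·x^5 + 126·x^6 + 9·x^7 + 27·x^8)·Dx^4  (order 4).
h: a_k = 0, -2, -1/2, -8/3, -43/12, -38/5, -133/10, -194/7, -3039/56, -1016/9, …
ICs: h(0) = 0, h′(0) = -2, h′′(0) = -1, h′′′(0) = -16.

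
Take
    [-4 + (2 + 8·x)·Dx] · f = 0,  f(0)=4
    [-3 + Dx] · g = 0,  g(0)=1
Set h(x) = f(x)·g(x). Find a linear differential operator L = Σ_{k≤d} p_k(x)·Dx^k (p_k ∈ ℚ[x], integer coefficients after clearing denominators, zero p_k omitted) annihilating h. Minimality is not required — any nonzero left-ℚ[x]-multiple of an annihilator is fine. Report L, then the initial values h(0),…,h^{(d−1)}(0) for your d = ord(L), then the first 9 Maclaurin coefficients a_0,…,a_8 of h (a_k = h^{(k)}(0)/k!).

f: a_k = 4, 8, -8, 16, -40, 112, -336, 1056, -3432, …
g: a_k = 1, 3, 9/2, 9/2, 27/8, 81/40, 81/80, 243/560, 729/4480, …
L₀ := L_f ⊗_s L_g (sym. prod.), ord ≤ 1.
L = (-5 - 12·x) + (1 + 4·x)·Dx  (order 1).
h: a_k = 4, 20, 34, 46, 43/2, 631/10, -459/4, 58749/140, -1544007/1120, …
ICs: h(0) = 4.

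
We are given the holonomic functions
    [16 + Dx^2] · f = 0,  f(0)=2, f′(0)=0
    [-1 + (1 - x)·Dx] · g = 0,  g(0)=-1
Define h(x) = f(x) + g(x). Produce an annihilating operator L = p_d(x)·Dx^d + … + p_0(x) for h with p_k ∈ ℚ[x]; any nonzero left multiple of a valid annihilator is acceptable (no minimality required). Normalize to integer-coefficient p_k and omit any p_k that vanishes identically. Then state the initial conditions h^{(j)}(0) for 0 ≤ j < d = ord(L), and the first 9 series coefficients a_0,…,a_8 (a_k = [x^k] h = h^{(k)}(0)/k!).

f: a_k = 2, 0, -16, 0, 64/3, 0, -512/45, 0, 1024/315, …
g: a_k = -1, -1, -1, -1, -1, -1, -1, -1, -1, …
h₀=f+g: left-lcm gives L₀, ord ≤ 3.
L = (-176 + 256·x - 128·x^2) + (144 - 400·x + 384·x^2 - 128·x^3)·Dx + (-11 + 16·x - 8·x^2)·Dx^2 + (9 - 25·x + 24·x^2 - 8·x^3)·Dx^3  (order 3).
h: a_k = 1, -1, -17, -1, 61/3, -1, -557/45, -1, 709/315, …
ICs: h(0) = 1, h′(0) = -1, h′′(0) = -34.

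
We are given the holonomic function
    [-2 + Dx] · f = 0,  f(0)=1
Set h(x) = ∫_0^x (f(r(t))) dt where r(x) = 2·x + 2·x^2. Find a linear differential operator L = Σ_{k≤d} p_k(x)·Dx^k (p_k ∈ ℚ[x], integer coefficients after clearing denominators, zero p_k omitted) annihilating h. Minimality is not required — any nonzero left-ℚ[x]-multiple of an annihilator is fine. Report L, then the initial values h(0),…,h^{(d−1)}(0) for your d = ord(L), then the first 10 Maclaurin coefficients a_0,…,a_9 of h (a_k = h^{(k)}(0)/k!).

f: a_k = 1, 2, 2, 4/3, 2/3, 4/15, 4/45, 8/315, 2/315, 4/2835, …
h₀=f(r): pull back L_f along r ⇒ L₀.
Integrate: L := L₀·Dx.
L = (-4 - 8·x)·Dx + Dx^2  (order 2).
h: a_k = 0, 1, 2, 4, 20/3, 152/15, 208/15, 5536/315, 6512/315, 160/7, …
ICs: h(0) = 0, h′(0) = 1.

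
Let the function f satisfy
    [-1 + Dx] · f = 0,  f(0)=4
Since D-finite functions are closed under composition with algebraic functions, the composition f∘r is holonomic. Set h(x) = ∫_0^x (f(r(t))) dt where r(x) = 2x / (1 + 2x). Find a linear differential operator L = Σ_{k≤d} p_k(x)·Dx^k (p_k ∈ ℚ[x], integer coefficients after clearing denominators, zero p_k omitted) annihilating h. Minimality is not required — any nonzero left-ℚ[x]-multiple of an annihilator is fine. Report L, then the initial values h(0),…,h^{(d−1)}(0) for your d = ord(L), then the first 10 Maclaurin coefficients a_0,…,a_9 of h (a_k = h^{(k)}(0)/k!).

f: a_k = 4, 4, 2, 2/3, 1/6, 1/30, 1/180, 1/1260, 1/10080, 1/90720, …
Substitute x→r, Dx→(1/r')Dx; clear ⇒ L₀.
h=∫h₀ ⇒ L = L₀·Dx.
L = -2·Dx + (1 + 4·x + 4·x^2)·Dx^2  (order 2).
h: a_k = 0, 4, 4, -8/3, 4/3, 8/15, -152/45, 2416/315, -4364/315, 62728/2835, …
ICs: h(0) = 0, h′(0) = 4.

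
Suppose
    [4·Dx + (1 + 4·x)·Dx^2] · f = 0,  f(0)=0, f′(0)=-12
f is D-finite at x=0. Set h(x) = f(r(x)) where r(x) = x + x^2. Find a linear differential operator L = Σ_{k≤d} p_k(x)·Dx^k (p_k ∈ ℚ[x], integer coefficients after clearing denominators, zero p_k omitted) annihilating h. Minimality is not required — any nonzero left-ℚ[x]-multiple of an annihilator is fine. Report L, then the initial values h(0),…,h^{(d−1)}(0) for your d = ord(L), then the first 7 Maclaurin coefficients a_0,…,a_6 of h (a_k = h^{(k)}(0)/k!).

L = 2·Dx + (1 + 2·x)·Dx^2  (order 2).
h: a_k = 0, -12, 12, -16, 24, -192/5, 64, …
ICs: h(0) = 0, h′(0) = -12.

f: a_k = 0, -12, 24, -64, 192, -3072/5, 2048, …
f∘r: x↦r, Dx↦Dx/r' in L_f ⇒ L₀.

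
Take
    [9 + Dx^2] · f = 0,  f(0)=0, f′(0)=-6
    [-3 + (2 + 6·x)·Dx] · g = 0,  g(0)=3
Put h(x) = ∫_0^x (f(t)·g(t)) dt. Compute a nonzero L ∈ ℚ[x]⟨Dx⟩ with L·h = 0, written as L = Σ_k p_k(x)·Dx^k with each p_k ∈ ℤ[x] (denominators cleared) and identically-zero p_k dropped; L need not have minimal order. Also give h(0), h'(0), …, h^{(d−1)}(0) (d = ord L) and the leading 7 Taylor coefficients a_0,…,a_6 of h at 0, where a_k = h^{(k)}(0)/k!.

L = (63 + 216·x + 324·x^2)·Dx + (-12 - 36·x)·Dx^2 + (4 + 24·x + 36·x^2)·Dx^3  (order 3).
h: a_k = 0, 0, -9, -9, 189/16, 81/40, 1539/640, …
ICs: h(0) = 0, h′(0) = 0, h′′(0) = -18.

f: a_k = 0, -6, 0, 9, 0, -81/20, 0, …
g: a_k = 3, 9/2, -27/8, 81/16, -1215/128, 5103/256, -45927/1024, …
f·g: L₀ = L_f ⊗_s L_g, ord ≤ 2·1.
h=∫h₀ ⇒ L = L₀·Dx.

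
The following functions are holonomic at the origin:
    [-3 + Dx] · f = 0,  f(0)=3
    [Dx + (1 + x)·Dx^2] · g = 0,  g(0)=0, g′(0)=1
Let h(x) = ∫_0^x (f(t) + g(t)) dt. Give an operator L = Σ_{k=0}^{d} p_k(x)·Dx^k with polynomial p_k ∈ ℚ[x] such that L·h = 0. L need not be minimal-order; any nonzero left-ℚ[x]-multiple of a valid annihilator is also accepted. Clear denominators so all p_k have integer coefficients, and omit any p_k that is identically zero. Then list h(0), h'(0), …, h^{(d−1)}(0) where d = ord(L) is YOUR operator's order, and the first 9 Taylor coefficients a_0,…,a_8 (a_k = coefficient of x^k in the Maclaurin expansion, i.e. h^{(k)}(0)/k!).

f: a_k = 3, 9, 27/2, 27/2, 81/8, 243/40, 243/80, 729/560, 2187/4480, …
g: a_k = 0, 1, -1/2, 1/3, -1/4, 1/5, -1/6, 1/7, -1/8, …
f+g: L₀ = lclm(L_f,L_g), ord ≤ 1+2.
Integrate: L := L₀·Dx.
L = (-15 - 9·x)·Dx^2 + (-7 - 18·x - 9·x^2)·Dx^3 + (4 + 7·x + 3·x^2)·Dx^4  (order 4).
h: a_k = 0, 3, 5, 13/3, 83/24, 79/40, 251/240, 689/1680, 809/4480, …
ICs: h(0) = 0, h′(0) = 3, h′′(0) = 10, h′′′(0) = 26.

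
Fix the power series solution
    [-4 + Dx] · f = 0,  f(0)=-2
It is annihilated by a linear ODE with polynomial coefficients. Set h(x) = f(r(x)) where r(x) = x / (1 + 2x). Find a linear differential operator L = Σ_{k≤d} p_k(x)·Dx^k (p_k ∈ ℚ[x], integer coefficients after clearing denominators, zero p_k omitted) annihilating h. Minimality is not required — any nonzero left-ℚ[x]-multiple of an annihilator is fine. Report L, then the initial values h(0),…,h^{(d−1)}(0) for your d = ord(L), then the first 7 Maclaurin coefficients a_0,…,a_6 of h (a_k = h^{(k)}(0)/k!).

L = -4 + (1 + 4·x + 4·x^2)·Dx  (order 1).
h: a_k = -2, -8, 0, 32/3, -64/3, 128/5, -512/45, …
ICs: h(0) = -2.

f: a_k = -2, -8, -16, -64/3, -64/3, -256/15, -512/45, …
f∘r: x↦r, Dx↦Dx/r' in L_f ⇒ L₀.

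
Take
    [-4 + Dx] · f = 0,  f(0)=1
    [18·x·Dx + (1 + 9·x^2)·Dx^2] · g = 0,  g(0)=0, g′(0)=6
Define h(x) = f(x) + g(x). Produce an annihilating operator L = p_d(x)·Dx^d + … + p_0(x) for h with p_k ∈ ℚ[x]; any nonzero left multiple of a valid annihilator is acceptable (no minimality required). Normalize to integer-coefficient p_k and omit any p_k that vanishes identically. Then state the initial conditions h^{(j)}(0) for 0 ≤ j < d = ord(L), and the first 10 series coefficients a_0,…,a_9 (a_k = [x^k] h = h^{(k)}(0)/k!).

L = (36 - 144·x - 972·x^2 - 1296·x^3)·Dx + (-17 + 99·x^2 - 648·x^4)·Dx^2 + (2 + 9·x + 36·x^2 + 81·x^3 + 162·x^4)·Dx^3  (order 3).
h: a_k = 1, 10, 8, -22/3, 32/3, 1586/15, 256/45, -195806/315, 512/315, 12402338/2835, …
ICs: h(0) = 1, h′(0) = 10, h′′(0) = 16.

f: a_k = 1, 4, 8, 32/3, 32/3, 128/15, 256/45, 1024/315, 512/315, 2048/2835, …
g: a_k = 0, 6, 0, -18, 0, 486/5, 0, -4374/7, 0, 4374, …
Sum ⇒ L₀ = lclm(L_f,L_g) in ℚ(x)⟨Dx⟩.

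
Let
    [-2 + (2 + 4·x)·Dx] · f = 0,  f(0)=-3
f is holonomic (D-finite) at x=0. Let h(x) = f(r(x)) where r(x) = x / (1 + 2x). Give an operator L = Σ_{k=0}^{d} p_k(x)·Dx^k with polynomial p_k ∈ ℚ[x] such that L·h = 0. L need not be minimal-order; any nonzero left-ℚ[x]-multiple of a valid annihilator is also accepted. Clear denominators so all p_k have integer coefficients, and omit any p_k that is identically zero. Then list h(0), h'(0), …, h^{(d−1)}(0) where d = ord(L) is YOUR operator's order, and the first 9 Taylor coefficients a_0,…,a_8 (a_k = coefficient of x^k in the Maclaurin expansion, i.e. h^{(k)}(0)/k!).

f: a_k = -3, -3, 3/2, -3/2, 15/8, -21/8, 63/16, -99/16, 1287/128, …
h₀=f(r): pull back L_f along r ⇒ L₀.
L = -1 + (1 + 6·x + 8·x^2)·Dx  (order 1).
h: a_k = -3, -3, 15/2, -39/2, 423/8, -1197/8, 7059/16, -21615/16, 547383/128, …
ICs: h(0) = -3.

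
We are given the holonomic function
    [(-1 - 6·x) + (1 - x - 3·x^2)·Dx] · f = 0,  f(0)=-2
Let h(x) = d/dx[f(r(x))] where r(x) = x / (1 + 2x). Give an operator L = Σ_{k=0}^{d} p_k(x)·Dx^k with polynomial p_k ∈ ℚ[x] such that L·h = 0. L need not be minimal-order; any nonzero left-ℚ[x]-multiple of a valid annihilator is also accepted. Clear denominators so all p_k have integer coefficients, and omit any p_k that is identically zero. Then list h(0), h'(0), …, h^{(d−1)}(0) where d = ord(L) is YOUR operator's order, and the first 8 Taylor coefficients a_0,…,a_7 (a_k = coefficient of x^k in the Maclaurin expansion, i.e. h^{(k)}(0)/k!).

L = (4 + 6·x + 30·x^2 + 32·x^3) + (-1 - 13·x - 45·x^2 - 38·x^3 + 16·x^4)·Dx  (order 1).
h: a_k = -2, -8, 30, -136, 560, -2220, 8554, -32288, …
ICs: h(0) = -2.

f: a_k = -2, -2, -8, -14, -38, -80, -194, -434, …
f∘r: x↦r, Dx↦Dx/r' in L_f ⇒ L₀.
Derive L from L₀ (diff closure).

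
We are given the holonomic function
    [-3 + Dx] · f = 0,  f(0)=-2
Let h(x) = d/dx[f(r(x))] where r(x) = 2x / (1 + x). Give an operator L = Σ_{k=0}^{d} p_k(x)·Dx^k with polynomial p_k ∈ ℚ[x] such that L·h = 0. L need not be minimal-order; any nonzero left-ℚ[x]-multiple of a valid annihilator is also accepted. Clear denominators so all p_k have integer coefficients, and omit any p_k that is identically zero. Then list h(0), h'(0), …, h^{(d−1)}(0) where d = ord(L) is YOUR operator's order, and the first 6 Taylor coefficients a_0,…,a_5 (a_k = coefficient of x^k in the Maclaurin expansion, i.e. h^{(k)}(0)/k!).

L = (4 - 2·x) + (-1 - 2·x - x^2)·Dx  (order 1).
h: a_k = -12, -48, -36, 48, 12, -288/5, …
ICs: h(0) = -12.

f: a_k = -2, -6, -9, -9, -27/4, -81/20, …
h₀=f(r): pull back L_f along r ⇒ L₀.
Derive L from L₀ (diff closure).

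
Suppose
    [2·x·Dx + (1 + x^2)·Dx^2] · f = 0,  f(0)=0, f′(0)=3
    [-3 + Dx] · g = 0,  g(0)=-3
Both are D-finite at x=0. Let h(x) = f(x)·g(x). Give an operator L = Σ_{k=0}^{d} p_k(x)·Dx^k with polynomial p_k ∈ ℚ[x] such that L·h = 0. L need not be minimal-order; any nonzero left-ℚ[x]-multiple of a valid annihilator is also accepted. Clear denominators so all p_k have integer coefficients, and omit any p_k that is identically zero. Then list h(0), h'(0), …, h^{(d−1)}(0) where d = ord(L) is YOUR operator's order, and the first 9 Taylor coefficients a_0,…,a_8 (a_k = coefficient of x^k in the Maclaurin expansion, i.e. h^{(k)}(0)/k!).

L = (9 - 6·x + 9·x^2) + (-6 + 2·x - 6·x^2)·Dx + (1 + x^2)·Dx^2  (order 2).
h: a_k = 0, -9, -27, -75/2, -63/2, -747/40, -81/8, -3249/560, -1161/560, …
ICs: h(0) = 0, h′(0) = -9.

f: a_k = 0, 3, 0, -1, 0, 3/5, 0, -3/7, 0, …
g: a_k = -3, -9, -27/2, -27/2, -81/8, -243/40, -243/80, -729/560, -2187/4480, …
Product ⇒ symmetric product L₀, ord ≤ 2.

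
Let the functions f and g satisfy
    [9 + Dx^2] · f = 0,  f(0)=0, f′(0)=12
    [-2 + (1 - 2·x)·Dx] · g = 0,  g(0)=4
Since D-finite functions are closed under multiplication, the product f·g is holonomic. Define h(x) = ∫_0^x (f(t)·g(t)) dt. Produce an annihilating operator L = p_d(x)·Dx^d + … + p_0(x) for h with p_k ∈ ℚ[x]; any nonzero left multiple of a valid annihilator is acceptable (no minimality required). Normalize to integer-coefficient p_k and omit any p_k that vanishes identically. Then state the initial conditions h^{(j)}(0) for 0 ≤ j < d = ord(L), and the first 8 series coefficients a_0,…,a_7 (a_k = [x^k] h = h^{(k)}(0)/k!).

L = (-9 + 18·x)·Dx + 4·Dx^2 + (-1 + 2·x)·Dx^3  (order 3).
h: a_k = 0, 0, 24, 32, 30, 48, 427/5, 732/5, …
ICs: h(0) = 0, h′(0) = 0, h′′(0) = 48.

f: a_k = 0, 12, 0, -18, 0, 81/10, 0, -243/140, …
g: a_k = 4, 8, 16, 32, 64, 128, 256, 512, …
f·g: L₀ = L_f ⊗_s L_g, ord ≤ 2·1.
h=∫₀ˣh₀: take L = L₀·Dx.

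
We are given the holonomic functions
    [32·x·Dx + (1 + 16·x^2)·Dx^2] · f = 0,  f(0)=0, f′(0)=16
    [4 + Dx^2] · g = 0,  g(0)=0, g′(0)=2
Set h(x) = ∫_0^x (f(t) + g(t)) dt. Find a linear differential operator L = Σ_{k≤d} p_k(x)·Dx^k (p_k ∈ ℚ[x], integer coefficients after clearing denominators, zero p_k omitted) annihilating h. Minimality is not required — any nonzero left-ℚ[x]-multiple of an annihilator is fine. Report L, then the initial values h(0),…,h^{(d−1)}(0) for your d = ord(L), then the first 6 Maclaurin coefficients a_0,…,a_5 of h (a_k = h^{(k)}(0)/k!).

f: a_k = 0, 16, 0, -256/3, 0, 4096/5, …
g: a_k = 0, 2, 0, -4/3, 0, 4/15, …
h₀=f+g: left-lcm gives L₀, ord ≤ 4.
h=∫h₀ ⇒ L = L₀·Dx.
L = (-6016·x + 102400·x^3 + 32768·x^5)·Dx^2 + (-28 + 1216·x^2 + 27648·x^4 + 16384·x^6)·Dx^3 + (-1504·x + 25600·x^3 + 8192·x^5)·Dx^4 + (-7 + 304·x^2 + 6912·x^4 + 4096·x^6)·Dx^5  (order 5).
h: a_k = 0, 0, 9, 0, -65/3, 0, …
ICs: h(0) = 0, h′(0) = 0, h′′(0) = 18, h′′′(0) = 0, h′′′′(0) = -520.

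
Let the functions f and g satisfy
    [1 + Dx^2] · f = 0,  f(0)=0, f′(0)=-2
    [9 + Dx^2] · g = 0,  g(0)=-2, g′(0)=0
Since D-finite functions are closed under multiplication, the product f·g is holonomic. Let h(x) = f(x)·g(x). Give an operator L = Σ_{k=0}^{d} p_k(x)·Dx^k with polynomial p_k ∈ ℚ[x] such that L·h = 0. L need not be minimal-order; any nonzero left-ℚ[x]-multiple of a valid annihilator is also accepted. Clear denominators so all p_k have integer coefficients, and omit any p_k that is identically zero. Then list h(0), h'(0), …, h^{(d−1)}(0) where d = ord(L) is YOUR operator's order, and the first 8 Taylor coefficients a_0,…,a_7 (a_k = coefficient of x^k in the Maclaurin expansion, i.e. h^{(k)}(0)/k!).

f: a_k = 0, -2, 0, 1/3, 0, -1/60, 0, 1/2520, …
g: a_k = -2, 0, 9, 0, -27/4, 0, 81/40, 0, …
L₀ := L_f ⊗_s L_g (sym. prod.), ord ≤ 4.
L = 64 + 20·Dx^2 + Dx^4  (order 4).
h: a_k = 0, 4, 0, -56/3, 0, 248/15, 0, -2032/315, …
ICs: h(0) = 0, h′(0) = 4, h′′(0) = 0, h′′′(0) = -112.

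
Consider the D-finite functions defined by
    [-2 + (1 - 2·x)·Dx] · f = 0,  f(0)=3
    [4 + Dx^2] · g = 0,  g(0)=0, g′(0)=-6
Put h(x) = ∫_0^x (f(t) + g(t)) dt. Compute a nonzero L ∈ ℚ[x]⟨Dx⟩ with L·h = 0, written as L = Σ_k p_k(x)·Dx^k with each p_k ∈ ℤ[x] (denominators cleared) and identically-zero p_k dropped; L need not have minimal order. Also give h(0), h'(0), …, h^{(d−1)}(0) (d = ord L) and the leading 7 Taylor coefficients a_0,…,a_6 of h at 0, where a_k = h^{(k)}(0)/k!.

L = (56 - 32·x + 32·x^2)·Dx + (-12 + 40·x - 48·x^2 + 32·x^3)·Dx^2 + (14 - 8·x + 8·x^2)·Dx^3 + (-3 + 10·x - 12·x^2 + 8·x^3)·Dx^4  (order 4).
h: a_k = 0, 3, 0, 4, 7, 48/5, 238/15, …
ICs: h(0) = 0, h′(0) = 3, h′′(0) = 0, h′′′(0) = 24.

f: a_k = 3, 6, 12, 24, 48, 96, 192, …
g: a_k = 0, -6, 0, 4, 0, -4/5, 0, …
Weyl lclm of L_f,L_g ⇒ L₀ (ord ≤ 3).
h=∫₀ˣh₀: take L = L₀·Dx.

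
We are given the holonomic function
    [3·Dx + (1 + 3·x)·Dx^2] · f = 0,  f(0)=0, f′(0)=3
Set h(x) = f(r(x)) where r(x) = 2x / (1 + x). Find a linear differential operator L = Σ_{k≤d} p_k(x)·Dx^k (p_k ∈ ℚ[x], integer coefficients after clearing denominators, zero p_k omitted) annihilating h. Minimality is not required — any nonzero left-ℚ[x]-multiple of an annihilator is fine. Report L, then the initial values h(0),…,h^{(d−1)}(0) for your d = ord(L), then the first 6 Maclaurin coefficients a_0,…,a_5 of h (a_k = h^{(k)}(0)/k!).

f: a_k = 0, 3, -9/2, 9, -81/4, 243/5, …
f∘r: x↦r, Dx↦Dx/r' in L_f ⇒ L₀.
L = (8 + 14·x)·Dx + (1 + 8·x + 7·x^2)·Dx^2  (order 2).
h: a_k = 0, 6, -24, 114, -600, 16806/5, …
ICs: h(0) = 0, h′(0) = 6.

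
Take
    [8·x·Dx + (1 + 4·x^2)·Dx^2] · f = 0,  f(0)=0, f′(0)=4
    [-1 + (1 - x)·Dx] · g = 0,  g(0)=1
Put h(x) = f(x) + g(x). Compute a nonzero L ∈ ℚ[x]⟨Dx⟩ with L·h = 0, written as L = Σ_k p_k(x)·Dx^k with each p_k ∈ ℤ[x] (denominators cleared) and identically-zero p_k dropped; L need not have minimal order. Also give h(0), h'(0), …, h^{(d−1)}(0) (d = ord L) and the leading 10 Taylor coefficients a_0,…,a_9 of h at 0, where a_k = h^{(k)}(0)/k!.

L = (8 - 32·x - 96·x^2)·Dx + (-7 + 8·x + 20·x^2 - 96·x^3)·Dx^2 + (1 + 3·x + 12·x^3 - 16·x^4)·Dx^3  (order 3).
h: a_k = 1, 5, 1, -13/3, 1, 69/5, 1, -249/7, 1, 1033/9, …
ICs: h(0) = 1, h′(0) = 5, h′′(0) = 2.

f: a_k = 0, 4, 0, -16/3, 0, 64/5, 0, -256/7, 0, 1024/9, …
g: a_k = 1, 1, 1, 1, 1, 1, 1, 1, 1, 1, …
h₀=f+g: left-lcm gives L₀, ord ≤ 3.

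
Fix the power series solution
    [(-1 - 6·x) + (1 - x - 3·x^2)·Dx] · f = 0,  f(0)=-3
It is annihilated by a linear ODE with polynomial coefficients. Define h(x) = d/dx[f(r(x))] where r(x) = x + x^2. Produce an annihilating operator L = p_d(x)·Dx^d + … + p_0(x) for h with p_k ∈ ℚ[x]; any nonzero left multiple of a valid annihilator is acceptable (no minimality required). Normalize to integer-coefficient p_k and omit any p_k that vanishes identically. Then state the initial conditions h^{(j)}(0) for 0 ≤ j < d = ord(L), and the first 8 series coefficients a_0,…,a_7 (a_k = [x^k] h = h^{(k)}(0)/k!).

f: a_k = -3, -3, -12, -21, -57, -120, -291, -651, …
Substitute x→r, Dx→(1/r')Dx; clear ⇒ L₀.
Differentiate: ansatz ord ≤ ord L₀ ⇒ L.
L = (10 + 60·x + 168·x^2 + 396·x^3 + 648·x^4 + 540·x^5 + 180·x^6) + (-1 - 7·x - 6·x^2 + 44·x^3 + 135·x^4 + 180·x^5 + 126·x^6 + 36·x^7)·Dx  (order 1).
h: a_k = -3, -30, -135, -528, -2055, -7524, -26775, -93624, …
ICs: h(0) = -3.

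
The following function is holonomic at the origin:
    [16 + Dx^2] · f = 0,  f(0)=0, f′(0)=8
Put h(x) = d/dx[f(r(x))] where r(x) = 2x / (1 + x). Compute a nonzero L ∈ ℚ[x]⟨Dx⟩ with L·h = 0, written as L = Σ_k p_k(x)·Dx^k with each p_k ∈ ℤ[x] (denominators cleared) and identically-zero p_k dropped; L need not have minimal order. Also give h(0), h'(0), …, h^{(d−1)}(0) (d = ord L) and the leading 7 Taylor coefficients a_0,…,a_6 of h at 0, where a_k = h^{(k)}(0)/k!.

L = (70 + 12·x + 6·x^2) + (6 + 18·x + 18·x^2 + 6·x^3)·Dx + (1 + 4·x + 6·x^2 + 4·x^3 + x^4)·Dx^2  (order 2).
h: a_k = 16, -32, -464, 1984, -6928/3, -6240, 1516976/45, …
ICs: h(0) = 16, h′(0) = -32.

f: a_k = 0, 8, 0, -64/3, 0, 256/15, 0, …
Substitute x→r, Dx→(1/r')Dx; clear ⇒ L₀.
Differentiate: ansatz ord ≤ ord L₀ ⇒ L.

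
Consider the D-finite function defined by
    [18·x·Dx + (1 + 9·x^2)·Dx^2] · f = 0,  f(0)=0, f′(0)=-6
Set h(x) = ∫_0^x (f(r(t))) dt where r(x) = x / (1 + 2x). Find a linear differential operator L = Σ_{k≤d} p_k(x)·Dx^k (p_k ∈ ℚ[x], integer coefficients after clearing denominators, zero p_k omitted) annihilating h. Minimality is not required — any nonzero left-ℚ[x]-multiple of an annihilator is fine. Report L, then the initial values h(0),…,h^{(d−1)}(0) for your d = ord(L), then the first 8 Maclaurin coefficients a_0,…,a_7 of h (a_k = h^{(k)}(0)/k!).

f: a_k = 0, -6, 0, 18, 0, -486/5, 0, 4374/7, …
L₀ from L_f via x↦r, Dx↦r'^{-1}Dx.
h=∫h₀ ⇒ L = L₀·Dx.
L = (4 + 26·x)·Dx^2 + (1 + 4·x + 13·x^2)·Dx^3  (order 3).
h: a_k = 0, 0, -3, 4, -3/2, -12, 199/5, -276/7, …
ICs: h(0) = 0, h′(0) = 0, h′′(0) = -6.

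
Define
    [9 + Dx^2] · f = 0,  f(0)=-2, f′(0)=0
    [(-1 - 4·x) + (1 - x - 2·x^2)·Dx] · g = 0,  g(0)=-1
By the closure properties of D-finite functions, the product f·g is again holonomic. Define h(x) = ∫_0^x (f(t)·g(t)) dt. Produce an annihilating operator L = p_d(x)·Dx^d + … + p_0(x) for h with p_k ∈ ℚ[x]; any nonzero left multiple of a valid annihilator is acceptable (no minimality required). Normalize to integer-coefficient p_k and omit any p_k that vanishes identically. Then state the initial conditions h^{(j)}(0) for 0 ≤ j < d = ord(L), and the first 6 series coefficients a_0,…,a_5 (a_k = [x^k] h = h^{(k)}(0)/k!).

f: a_k = -2, 0, 9, 0, -27/4, 0, …
g: a_k = -1, -1, -3, -5, -11, -21, …
f·g: L₀ = L_f ⊗_s L_g, ord ≤ 2·1.
h=∫h₀ ⇒ L = L₀·Dx.
L = (-5 + 9·x + 18·x^2)·Dx + (2 + 8·x)·Dx^2 + (-1 + x + 2·x^2)·Dx^3  (order 3).
h: a_k = 0, 2, 1, -1, 1/4, 7/20, …
ICs: h(0) = 0, h′(0) = 2, h′′(0) = 2.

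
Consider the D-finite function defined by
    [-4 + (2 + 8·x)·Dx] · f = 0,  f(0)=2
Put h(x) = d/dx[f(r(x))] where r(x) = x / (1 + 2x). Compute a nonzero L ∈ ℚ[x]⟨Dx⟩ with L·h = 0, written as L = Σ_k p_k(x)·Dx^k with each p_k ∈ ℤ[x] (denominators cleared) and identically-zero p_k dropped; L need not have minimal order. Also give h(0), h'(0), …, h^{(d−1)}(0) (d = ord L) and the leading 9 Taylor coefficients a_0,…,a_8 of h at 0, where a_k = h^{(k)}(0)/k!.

f: a_k = 2, 4, -4, 8, -20, 56, -168, 528, -1716, …
L₀ from L_f via x↦r, Dx↦r'^{-1}Dx.
h=h₀': d/dx-closure on L₀ ⇒ L.
L = (-6 - 24·x) + (-1 - 8·x - 12·x^2)·Dx  (order 1).
h: a_k = 4, -24, 120, -592, 3000, -15696, 84336, -462240, 2570328, …
ICs: h(0) = 4.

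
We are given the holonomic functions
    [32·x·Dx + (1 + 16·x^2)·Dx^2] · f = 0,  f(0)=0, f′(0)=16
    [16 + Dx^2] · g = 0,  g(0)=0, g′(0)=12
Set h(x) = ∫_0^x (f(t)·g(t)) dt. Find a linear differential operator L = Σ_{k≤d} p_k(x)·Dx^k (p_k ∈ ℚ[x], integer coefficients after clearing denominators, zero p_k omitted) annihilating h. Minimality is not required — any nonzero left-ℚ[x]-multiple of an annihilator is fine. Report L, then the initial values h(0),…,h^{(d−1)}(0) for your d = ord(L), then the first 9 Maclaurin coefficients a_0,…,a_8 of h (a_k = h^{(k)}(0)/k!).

f: a_k = 0, 16, 0, -256/3, 0, 4096/5, 0, -65536/7, 0, …
g: a_k = 0, 12, 0, -32, 0, 128/5, 0, -1024/105, 0, …
Sym-product of L_f,L_g gives L₀ (≤ ord 4).
Integrate: L := L₀·Dx.
L = (1280 + 53248·x^2 + 360448·x^4 + 2097152·x^6 + 8388608·x^8)·Dx + (1536·x + 40960·x^3 + 393216·x^5 + 2097152·x^7)·Dx^2 + (96 + 4096·x^2 + 36864·x^4 + 262144·x^6 + 1048576·x^8)·Dx^3 + (96·x + 2560·x^3 + 24576·x^5 + 131072·x^7)·Dx^4 + (1 + 48·x^2 + 896·x^4 + 8192·x^6 + 32768·x^8)·Dx^5  (order 5).
h: a_k = 0, 0, 0, 64, 0, -1536/5, 0, 38912/21, 0, …
ICs: h(0) = 0, h′(0) = 0, h′′(0) = 0, h′′′(0) = 384, h′′′′(0) = 0.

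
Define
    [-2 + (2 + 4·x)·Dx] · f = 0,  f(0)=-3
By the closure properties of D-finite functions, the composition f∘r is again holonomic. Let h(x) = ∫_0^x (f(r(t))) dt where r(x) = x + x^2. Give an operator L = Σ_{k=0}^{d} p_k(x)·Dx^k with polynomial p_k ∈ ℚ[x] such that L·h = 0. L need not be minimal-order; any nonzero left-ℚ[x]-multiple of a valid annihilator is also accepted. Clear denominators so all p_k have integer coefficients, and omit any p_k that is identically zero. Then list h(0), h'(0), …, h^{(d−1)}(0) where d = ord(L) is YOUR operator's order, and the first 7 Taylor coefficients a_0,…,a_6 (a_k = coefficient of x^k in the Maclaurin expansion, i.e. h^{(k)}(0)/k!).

L = (-1 - 2·x)·Dx + (1 + 2·x + 2·x^2)·Dx^2  (order 2).
h: a_k = 0, -3, -3/2, -1/2, 3/8, -9/40, 1/16, …
ICs: h(0) = 0, h′(0) = -3.

f: a_k = -3, -3, 3/2, -3/2, 15/8, -21/8, 63/16, …
L₀ from L_f via x↦r, Dx↦r'^{-1}Dx.
h=∫h₀ ⇒ L = L₀·Dx.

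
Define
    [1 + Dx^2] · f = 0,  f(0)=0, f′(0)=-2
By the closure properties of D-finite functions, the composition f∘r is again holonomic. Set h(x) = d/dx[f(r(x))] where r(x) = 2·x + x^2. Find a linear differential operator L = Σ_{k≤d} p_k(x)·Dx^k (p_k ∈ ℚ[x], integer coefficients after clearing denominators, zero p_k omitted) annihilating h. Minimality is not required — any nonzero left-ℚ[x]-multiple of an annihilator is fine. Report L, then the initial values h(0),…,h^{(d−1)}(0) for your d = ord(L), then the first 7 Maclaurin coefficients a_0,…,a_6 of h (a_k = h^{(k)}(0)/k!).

L = (7 + 16·x + 24·x^2 + 16·x^3 + 4·x^4) + (-3 - 3·x)·Dx + (1 + 2·x + x^2)·Dx^2  (order 2).
h: a_k = -4, -4, 8, 16, 22/3, -6, -404/45, …
ICs: h(0) = -4, h′(0) = -4.

f: a_k = 0, -2, 0, 1/3, 0, -1/60, 0, …
h₀=f(r): pull back L_f along r ⇒ L₀.
h=h₀': d/dx-closure on L₀ ⇒ L.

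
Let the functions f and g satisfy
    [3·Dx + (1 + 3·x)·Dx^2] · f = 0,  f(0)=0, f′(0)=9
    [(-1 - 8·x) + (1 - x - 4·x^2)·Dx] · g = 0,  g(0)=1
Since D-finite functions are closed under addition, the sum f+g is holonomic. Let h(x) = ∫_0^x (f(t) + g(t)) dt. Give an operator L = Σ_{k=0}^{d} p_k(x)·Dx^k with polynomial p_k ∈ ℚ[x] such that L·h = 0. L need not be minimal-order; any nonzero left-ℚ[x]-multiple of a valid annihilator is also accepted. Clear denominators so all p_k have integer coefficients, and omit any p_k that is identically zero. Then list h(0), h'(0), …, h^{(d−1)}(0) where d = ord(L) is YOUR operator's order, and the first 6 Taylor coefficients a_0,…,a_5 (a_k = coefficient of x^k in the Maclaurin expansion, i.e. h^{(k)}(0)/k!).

f: a_k = 0, 9, -27/2, 27, -243/4, 729/5, …
g: a_k = 1, 1, 5, 9, 29, 65, …
h₀=f+g: left-lcm gives L₀, ord ≤ 3.
h=∫h₀ ⇒ L = L₀·Dx.
L = (-342 - 2178·x - 6624·x^2 - 6336·x^3 - 6912·x^4)·Dx^2 + (-36 - 696·x - 4356·x^2 - 10176·x^3 - 12960·x^4 - 11520·x^5)·Dx^3 + (13 + 101·x + 191·x^2 - 225·x^3 - 1440·x^4 - 2928·x^5 - 2304·x^6)·Dx^4  (order 4).
h: a_k = 0, 1, 5, -17/6, 9, -127/20, …
ICs: h(0) = 0, h′(0) = 1, h′′(0) = 10, h′′′(0) = -17.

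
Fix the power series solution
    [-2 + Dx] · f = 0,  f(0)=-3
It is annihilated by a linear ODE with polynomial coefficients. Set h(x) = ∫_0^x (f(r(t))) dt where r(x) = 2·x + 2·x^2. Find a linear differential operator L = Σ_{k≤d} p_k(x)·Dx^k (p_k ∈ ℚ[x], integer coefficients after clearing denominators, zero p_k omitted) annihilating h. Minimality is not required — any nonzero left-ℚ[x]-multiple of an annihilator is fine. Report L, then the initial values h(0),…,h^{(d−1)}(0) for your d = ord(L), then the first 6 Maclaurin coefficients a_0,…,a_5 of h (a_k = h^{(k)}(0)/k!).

f: a_k = -3, -6, -6, -4, -2, -4/5, …
f∘r: x↦r, Dx↦Dx/r' in L_f ⇒ L₀.
∫: right-multiply L₀ by Dx.
L = (-4 - 8·x)·Dx + Dx^2  (order 2).
h: a_k = 0, -3, -6, -12, -20, -152/5, …
ICs: h(0) = 0, h′(0) = -3.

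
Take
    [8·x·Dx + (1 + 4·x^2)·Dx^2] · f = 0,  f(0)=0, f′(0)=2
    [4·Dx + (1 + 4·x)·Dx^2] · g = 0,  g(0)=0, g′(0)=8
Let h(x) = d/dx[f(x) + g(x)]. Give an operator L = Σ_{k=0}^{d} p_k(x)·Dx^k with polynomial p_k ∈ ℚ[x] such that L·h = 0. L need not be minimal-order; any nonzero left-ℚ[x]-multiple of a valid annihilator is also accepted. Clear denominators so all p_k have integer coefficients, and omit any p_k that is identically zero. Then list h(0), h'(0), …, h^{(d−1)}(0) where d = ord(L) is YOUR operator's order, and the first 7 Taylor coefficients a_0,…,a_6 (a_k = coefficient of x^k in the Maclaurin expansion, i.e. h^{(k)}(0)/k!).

L = (-8 - 96·x + 96·x^2 + 128·x^3) + (-10 - 16·x - 72·x^2 + 192·x^3 + 256·x^4)·Dx + (-1 - 2·x + 8·x^2 + 8·x^3 + 48·x^4 + 64·x^5)·Dx^2  (order 2).
h: a_k = 10, -32, 120, -512, 2080, -8192, 32640, …
ICs: h(0) = 10, h′(0) = -32.

f: a_k = 0, 2, 0, -8/3, 0, 32/5, 0, …
g: a_k = 0, 8, -16, 128/3, -128, 2048/5, -4096/3, …
L₀ := lclm(L_f,L_g); ord L₀ ≤ 2+2.
Differentiate: ansatz ord ≤ ord L₀ ⇒ L.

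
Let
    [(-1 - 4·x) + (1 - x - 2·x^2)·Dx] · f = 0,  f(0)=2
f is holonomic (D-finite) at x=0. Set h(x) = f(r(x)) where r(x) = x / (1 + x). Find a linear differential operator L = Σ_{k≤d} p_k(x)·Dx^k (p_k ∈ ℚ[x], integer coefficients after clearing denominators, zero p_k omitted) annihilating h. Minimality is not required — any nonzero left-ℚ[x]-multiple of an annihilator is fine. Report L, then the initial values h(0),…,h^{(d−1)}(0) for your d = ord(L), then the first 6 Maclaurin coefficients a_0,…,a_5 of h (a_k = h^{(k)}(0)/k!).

L = (1 + 5·x) + (-1 - 2·x + x^2 + 2·x^3)·Dx  (order 1).
h: a_k = 2, 2, 4, 0, 8, -8, …
ICs: h(0) = 2.

f: a_k = 2, 2, 6, 10, 22, 42, …
f∘r: x↦r, Dx↦Dx/r' in L_f ⇒ L₀.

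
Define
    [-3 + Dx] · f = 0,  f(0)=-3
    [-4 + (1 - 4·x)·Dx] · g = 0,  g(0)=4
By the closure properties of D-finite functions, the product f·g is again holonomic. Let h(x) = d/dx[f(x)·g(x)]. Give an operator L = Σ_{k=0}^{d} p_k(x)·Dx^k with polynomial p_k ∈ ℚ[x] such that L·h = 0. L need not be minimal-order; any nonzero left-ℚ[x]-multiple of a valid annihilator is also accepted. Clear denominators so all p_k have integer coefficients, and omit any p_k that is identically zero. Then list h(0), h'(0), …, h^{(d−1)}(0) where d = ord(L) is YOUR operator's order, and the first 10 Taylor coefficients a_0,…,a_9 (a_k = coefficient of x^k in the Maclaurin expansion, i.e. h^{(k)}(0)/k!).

L = (65 - 168·x + 144·x^2) + (-7 + 40·x - 48·x^2)·Dx  (order 1).
h: a_k = -84, -780, -4842, -25986, -260103/2, -6243201/10, -11654121/4, -266380221/20, -67127822253/1120, -298345878867/1120, …
ICs: h(0) = -84.

f: a_k = -3, -9, -27/2, -27/2, -81/8, -243/40, -243/80, -729/560, -2187/4480, -729/4480, …
g: a_k = 4, 16, 64, 256, 1024, 4096, 16384, 65536, 262144, 1048576, …
f·g: L₀ = L_f ⊗_s L_g, ord ≤ 1·1.
Differentiate: ansatz ord ≤ ord L₀ ⇒ L.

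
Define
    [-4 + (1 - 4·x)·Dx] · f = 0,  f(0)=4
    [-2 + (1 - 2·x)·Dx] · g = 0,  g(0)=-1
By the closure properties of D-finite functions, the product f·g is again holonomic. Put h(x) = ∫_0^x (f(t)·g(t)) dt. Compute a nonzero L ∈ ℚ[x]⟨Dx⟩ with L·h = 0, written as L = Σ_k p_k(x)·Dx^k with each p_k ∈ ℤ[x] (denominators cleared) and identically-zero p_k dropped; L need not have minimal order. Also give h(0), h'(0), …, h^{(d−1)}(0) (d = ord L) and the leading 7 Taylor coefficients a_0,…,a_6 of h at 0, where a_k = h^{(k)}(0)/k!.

L = (-6 + 16·x)·Dx + (1 - 6·x + 8·x^2)·Dx^2  (order 2).
h: a_k = 0, -4, -12, -112/3, -120, -1984/5, -1344, …
ICs: h(0) = 0, h′(0) = -4.

f: a_k = 4, 16, 64, 256, 1024, 4096, 16384, …
g: a_k = -1, -2, -4, -8, -16, -32, -64, …
Sym-product of L_f,L_g gives L₀ (≤ ord 1).
h=∫h₀ ⇒ L = L₀·Dx.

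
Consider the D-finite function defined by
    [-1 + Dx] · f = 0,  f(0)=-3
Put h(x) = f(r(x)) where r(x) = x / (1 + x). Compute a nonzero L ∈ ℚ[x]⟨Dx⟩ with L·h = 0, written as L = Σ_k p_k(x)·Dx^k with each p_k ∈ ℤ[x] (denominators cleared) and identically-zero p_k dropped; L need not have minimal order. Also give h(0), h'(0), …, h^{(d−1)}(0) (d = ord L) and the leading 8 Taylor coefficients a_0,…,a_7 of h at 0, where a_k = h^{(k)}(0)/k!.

f: a_k = -3, -3, -3/2, -1/2, -1/8, -1/40, -1/240, -1/1680, …
Substitute x→r, Dx→(1/r')Dx; clear ⇒ L₀.
L = -1 + (1 + 2·x + x^2)·Dx  (order 1).
h: a_k = -3, -3, 3/2, -1/2, -1/8, 19/40, -151/240, 1091/1680, …
ICs: h(0) = -3.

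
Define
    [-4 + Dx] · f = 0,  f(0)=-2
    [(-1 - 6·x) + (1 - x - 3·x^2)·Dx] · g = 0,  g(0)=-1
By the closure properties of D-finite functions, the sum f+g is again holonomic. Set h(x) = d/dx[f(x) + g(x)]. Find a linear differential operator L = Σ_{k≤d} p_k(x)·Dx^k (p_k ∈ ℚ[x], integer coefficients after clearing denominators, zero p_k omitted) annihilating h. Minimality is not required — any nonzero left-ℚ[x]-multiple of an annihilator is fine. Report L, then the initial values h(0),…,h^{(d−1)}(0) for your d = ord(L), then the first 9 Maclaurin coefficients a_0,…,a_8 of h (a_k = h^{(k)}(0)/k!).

L = (20 + 496·x + 552·x^2 + 2160·x^3 + 1296·x^4) + (-13 - 112·x - 298·x^2 - 516·x^3 + 360·x^4 + 432·x^5)·Dx + (2 - 3·x + 40·x^2 - 6·x^3 - 171·x^4 - 108·x^5)·Dx^2  (order 2).
h: a_k = -9, -40, -85, -484/3, -856/3, -9754/15, -70403/45, -1288352/315, -3289861/315, …
ICs: h(0) = -9, h′(0) = -40.

f: a_k = -2, -8, -16, -64/3, -64/3, -256/15, -512/45, -2048/315, -1024/315, …
g: a_k = -1, -1, -4, -7, -19, -40, -97, -217, -508, …
Weyl lclm of L_f,L_g ⇒ L₀ (ord ≤ 2).
h₀' ⇒ L via d/dx closure of L₀.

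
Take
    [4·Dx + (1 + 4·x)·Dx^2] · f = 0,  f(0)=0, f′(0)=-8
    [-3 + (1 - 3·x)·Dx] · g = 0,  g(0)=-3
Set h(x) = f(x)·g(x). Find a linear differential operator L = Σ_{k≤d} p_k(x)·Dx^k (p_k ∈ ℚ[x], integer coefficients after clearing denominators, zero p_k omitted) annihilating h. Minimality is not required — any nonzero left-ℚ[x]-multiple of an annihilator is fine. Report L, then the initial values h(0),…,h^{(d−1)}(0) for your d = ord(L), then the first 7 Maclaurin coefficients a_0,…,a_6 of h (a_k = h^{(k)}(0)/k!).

f: a_k = 0, -8, 16, -128/3, 128, -2048/5, 4096/3, …
g: a_k = -3, -9, -27, -81, -243, -729, -2187, …
Product ⇒ symmetric product L₀, ord ≤ 2.
L = 12 + (2 + 36·x)·Dx + (-1 - x + 12·x^2)·Dx^2  (order 2).
h: a_k = 0, 24, 24, 200, 216, 9384/5, 7672/5, …
ICs: h(0) = 0, h′(0) = 24.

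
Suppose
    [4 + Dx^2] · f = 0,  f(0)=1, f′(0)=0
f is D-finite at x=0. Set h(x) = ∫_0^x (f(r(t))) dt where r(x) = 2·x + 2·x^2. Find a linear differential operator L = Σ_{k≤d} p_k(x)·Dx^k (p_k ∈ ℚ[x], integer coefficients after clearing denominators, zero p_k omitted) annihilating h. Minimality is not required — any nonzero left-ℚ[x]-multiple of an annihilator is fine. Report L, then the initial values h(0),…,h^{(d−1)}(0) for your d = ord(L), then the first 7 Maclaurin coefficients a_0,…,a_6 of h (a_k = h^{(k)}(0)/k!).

f: a_k = 1, 0, -2, 0, 2/3, 0, -4/45, …
Change of var in L_f (x↦r) gives L₀.
Integrate: L := L₀·Dx.
L = (16 + 96·x + 192·x^2 + 128·x^3)·Dx - 2·Dx^2 + (1 + 2·x)·Dx^3  (order 3).
h: a_k = 0, 1, 0, -8/3, -4, 8/15, 64/9, …
ICs: h(0) = 0, h′(0) = 1, h′′(0) = 0.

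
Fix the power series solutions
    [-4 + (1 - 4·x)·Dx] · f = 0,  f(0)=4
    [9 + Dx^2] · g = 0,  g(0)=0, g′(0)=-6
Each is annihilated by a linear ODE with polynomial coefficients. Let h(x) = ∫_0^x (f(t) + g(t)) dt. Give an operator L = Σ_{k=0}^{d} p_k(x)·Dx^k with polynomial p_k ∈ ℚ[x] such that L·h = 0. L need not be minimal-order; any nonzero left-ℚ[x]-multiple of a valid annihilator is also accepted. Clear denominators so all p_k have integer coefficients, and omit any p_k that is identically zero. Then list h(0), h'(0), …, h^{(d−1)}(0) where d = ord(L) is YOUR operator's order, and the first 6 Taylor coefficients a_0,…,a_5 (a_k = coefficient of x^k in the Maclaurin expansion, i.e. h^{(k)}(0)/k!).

f: a_k = 4, 16, 64, 256, 1024, 4096, …
g: a_k = 0, -6, 0, 9, 0, -81/20, …
L₀ := lclm(L_f,L_g); ord L₀ ≤ 1+2.
h=∫₀ˣh₀: take L = L₀·Dx.
L = (3780 - 2592·x + 5184·x^2)·Dx + (-369 + 2124·x - 3888·x^2 + 5184·x^3)·Dx^2 + (420 - 288·x + 576·x^2)·Dx^3 + (-41 + 236·x - 432·x^2 + 576·x^3)·Dx^4  (order 4).
h: a_k = 0, 4, 5, 64/3, 265/4, 1024/5, …
ICs: h(0) = 0, h′(0) = 4, h′′(0) = 10, h′′′(0) = 128.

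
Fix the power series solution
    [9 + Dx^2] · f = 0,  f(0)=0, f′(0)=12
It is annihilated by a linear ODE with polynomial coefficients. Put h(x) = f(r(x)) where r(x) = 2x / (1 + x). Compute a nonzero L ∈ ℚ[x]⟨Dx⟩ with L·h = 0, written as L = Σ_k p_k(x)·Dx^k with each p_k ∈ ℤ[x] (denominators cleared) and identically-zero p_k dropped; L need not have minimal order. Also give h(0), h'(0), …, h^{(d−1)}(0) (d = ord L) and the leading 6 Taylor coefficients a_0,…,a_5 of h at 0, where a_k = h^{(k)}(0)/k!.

L = 36 + (2 + 6·x + 6·x^2 + 2·x^3)·Dx + (1 + 4·x + 6·x^2 + 4·x^3 + x^4)·Dx^2  (order 2).
h: a_k = 0, 24, -24, -120, 408, -2904/5, …
ICs: h(0) = 0, h′(0) = 24.

f: a_k = 0, 12, 0, -18, 0, 81/10, …
L₀ from L_f via x↦r, Dx↦r'^{-1}Dx.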